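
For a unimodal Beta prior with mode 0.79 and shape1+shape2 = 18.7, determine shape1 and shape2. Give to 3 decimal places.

shape1 = 14.193, shape2 = 4.507

Mode = (shape1−1)/(κ−2) with κ = shape1+shape2, so shape1−1 = 0.79·16.7 = 13.193.
shape1 = 14.193; shape2 = κ − shape1 = 4.507.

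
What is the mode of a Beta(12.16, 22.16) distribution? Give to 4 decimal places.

0.3453

With α,β > 1, mode = (α−1)/(α+β−2) = 11.16/32.32 = 0.3453.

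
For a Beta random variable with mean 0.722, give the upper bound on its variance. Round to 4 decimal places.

For fixed mean μ the Beta variance is μ(1−μ)/(α+β+1), increasing as α+β decreases.
Its least upper bound (not attained) is μ(1−μ) = 0.722·0.278 = 0.2007.

0.2007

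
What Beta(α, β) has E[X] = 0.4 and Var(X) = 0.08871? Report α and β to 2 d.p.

α = 0.68, β = 1.02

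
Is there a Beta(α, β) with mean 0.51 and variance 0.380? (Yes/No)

A Beta with mean μ has variance μ(1−μ)/(α+β+1) < μ(1−μ).
Here μ(1−μ) = 0.51×0.49 = 0.2499, and 0.380 ≥ 0.2499.

No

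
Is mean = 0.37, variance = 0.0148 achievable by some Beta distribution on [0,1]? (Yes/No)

A Beta with mean μ has variance μ(1−μ)/(α+β+1) < μ(1−μ).
Here μ(1−μ) = 0.37×0.63 = 0.2331, and 0.0148 < 0.2331.

Yes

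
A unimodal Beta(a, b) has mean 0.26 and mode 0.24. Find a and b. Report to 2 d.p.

With s = a+b: μ = a/s and mode = (a−1)/(s−2). Eliminating a = μs,
μs − 1 = m(s−2) ⇒ s(μ−m) = 1−2m ⇒ s = 0.52/0.02 = 26.0000.
So a = μs = 6.76, b = (1−μ)s = 19.24.

a = 6.76, b = 19.24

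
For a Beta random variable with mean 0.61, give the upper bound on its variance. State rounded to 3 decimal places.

0.238

For fixed mean μ the Beta variance is μ(1−μ)/(α+β+1), increasing as α+β decreases.
Its least upper bound (not attained) is μ(1−μ) = 0.61·0.39 = 0.238.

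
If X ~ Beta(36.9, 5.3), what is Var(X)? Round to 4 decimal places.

0.0025

μ = 36.9/42.2 = 0.874408; Var = μ(1−μ)/(α+β+1) = 0.1098190/43.2 = 0.0025.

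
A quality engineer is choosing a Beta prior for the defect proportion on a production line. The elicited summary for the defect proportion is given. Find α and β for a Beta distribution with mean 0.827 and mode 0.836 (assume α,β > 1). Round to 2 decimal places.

α = 61.75, β = 12.92

Let s = α+β. Mean gives α = μs = 0.827s; mode gives (α−1)/(s−2) = 0.836.
Substituting: 0.827s − 1 = 0.836(s−2) = 0.836s − 1.672, so -0.009s = -0.672 and s = 74.6667.
Then α = 0.827×74.6667 = 61.75 and β = s−α = 12.92.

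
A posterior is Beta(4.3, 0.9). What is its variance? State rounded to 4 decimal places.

0.0231

μ = 4.3/5.2 = 0.826923; Var = μ(1−μ)/(α+β+1) = 0.1431213/6.2 = 0.0231.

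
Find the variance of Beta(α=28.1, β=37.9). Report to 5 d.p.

Var = αβ/[(α+β)²(α+β+1)] = (28.1×37.9)/(66.0²×67.0) = 1064.99/291852.000 = 0.00365.

0.00365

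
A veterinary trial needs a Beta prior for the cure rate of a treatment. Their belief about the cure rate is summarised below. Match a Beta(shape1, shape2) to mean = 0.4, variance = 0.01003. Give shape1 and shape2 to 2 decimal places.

Let s = shape1+shape2. The Beta variance is μ(1−μ)/(s+1).
So s+1 = μ(1−μ)/σ² = (0.4×0.6)/0.01003 = 0.24/0.01003 = 23.9282, giving s = 22.9282.
Then shape1 = μs = 0.4×22.9282 = 9.17 and shape2 = (1−μ)s = 0.6×22.9282 = 13.76.

shape1 = 9.17, shape2 = 13.76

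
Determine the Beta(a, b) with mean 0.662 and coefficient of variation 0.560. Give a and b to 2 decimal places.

a = 0.42, b = 0.21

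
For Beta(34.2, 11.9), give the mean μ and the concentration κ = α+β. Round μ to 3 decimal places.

μ = 0.742, κ = 46.1

κ = α+β = 34.2+11.9 = 46.1; μ = α/κ = 34.2/46.1 = 0.742.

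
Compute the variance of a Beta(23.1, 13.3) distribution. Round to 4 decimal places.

α+β = 36.4 and αβ = 307.23, so Var = αβ/[(α+β)²(α+β+1)] = 307.23/49553.504 = 0.0062.

0.0062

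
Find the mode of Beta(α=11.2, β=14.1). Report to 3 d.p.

The density x^(α−1)(1−x)^(β−1) is maximised at (α−1)/(α+β−2) = 10.2/23.3 = 0.438.

0.438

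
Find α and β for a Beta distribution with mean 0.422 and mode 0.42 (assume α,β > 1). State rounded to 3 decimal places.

Let s = α+β. Mean gives α = μs = 0.422s; mode gives (α−1)/(s−2) = 0.42.
Substituting: 0.422s − 1 = 0.42(s−2) = 0.42s − 0.84, so 0.002s = 0.16 and s = 80.0000.
Then α = 0.422×80.0000 = 33.760 and β = s−α = 46.240.

α = 33.760, β = 46.240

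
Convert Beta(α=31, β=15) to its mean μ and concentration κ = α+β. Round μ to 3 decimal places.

κ = α+β = 31+15 = 46; μ = α/κ = 31/46 = 0.674.

μ = 0.674, κ = 46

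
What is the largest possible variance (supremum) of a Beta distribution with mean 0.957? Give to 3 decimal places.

0.041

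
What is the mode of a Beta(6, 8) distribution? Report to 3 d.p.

With α,β > 1, mode = (α−1)/(α+β−2) = 5/12 = 0.417.

0.417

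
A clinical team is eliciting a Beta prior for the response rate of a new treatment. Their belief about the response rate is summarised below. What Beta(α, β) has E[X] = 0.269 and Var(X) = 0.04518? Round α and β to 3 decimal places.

Write ν = α+β; then α = μν and Var = μ(1−μ)/(ν+1).
ν = μ(1−μ)/Var − 1 = 0.196639/0.04518 − 1 = 3.3523.
α = 0.269·3.3523 = 0.902, β = 0.731·3.3523 = 2.451.

α = 0.902, β = 2.451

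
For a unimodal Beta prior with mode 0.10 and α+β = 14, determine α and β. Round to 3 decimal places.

For α,β>1 the mode is (α−1)/(α+β−2), so α = mode·(κ−2)+1 = 0.10×12+1 = 2.200.
And β = (1−mode)·(κ−2)+1 = 0.90×12+1 = 11.800.

α = 2.200, β = 11.800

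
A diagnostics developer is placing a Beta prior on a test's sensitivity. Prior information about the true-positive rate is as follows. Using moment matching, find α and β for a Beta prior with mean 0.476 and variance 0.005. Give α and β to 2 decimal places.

α = 23.27, β = 25.62

Write ν = α+β; then α = μν and Var = μ(1−μ)/(ν+1).
ν = μ(1−μ)/Var − 1 = 0.249424/0.005 − 1 = 48.8848.
α = 0.476·48.8848 = 23.27, β = 0.524·48.8848 = 25.62.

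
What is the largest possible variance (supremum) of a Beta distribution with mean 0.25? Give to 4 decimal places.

0.1875

For fixed mean μ the Beta variance is μ(1−μ)/(α+β+1), increasing as α+β decreases.
Its least upper bound (not attained) is μ(1−μ) = 0.25·0.75 = 0.1875.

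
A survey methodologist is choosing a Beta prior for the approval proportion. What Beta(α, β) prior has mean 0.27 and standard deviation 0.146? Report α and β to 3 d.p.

α = 2.227, β = 6.020

σ² = 0.146² = 0.021316.
With s = α+β, Var = μ(1−μ)/(s+1), so s+1 = (0.27×0.73)/0.021316 = 9.2466 and s = 8.2466.
α = μs = 2.227, β = (1−μ)s = 6.020.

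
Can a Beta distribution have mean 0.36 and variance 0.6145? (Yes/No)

No

The Beta variance bound is σ² < μ(1−μ).
Here μ(1−μ) = 0.36×0.64 = 0.2304, and 0.6145 ≥ 0.2304.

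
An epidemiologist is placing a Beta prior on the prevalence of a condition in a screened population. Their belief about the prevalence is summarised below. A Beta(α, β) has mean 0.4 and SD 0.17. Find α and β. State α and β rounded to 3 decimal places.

Variance = 0.17² = 0.0289. The moment-matching identity α+β = μ(1−μ)/Var − 1 gives
α+β = 0.24/0.0289 − 1 = 7.3045, so α = μ·7.3045 = 2.922 and β = (1−μ)·7.3045 = 4.383.

α = 2.922, β = 4.383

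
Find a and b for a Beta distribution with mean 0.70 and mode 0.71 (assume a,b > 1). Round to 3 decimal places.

a = 29.400, b = 12.600

Let s = a+b. Mean gives a = μs = 0.70s; mode gives (a−1)/(s−2) = 0.71.
Substituting: 0.70s − 1 = 0.71(s−2) = 0.71s − 1.42, so -0.01s = -0.42 and s = 42.0000.
Then a = 0.70×42.0000 = 29.400 and b = s−a = 12.600.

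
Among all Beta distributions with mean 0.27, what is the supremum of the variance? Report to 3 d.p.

Var = μ(1−μ)/(α+β+1), which approaches μ(1−μ) as α+β → 0.
So the supremum is μ(1−μ) = 0.27×0.73 = 0.197.

0.197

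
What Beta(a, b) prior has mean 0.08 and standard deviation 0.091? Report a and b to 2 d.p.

a = 0.63, b = 7.26

σ² = 0.091² = 0.008281.
With s = a+b, Var = μ(1−μ)/(s+1), so s+1 = (0.08×0.92)/0.008281 = 8.8878 and s = 7.8878.
a = μs = 0.63, b = (1−μ)s = 7.26.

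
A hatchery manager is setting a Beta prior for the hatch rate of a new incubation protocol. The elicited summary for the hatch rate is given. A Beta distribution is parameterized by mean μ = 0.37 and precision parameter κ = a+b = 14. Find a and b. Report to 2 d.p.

Split κ in proportion μ : (1−μ): a = 0.37·14 = 5.18, b = 14 − 5.18 = 8.82.

a = 5.18, b = 8.82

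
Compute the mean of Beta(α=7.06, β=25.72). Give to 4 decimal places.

The Beta mean is α/(α+β) = 7.06/(7.06+25.72) = 0.2154.

0.2154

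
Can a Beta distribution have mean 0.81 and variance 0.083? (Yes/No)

Yes

A Beta with mean μ has variance μ(1−μ)/(α+β+1) < μ(1−μ).
Here μ(1−μ) = 0.81×0.19 = 0.1539, and 0.083 < 0.1539.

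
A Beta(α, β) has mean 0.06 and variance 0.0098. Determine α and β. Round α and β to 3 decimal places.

Let s = α+β. The Beta variance is μ(1−μ)/(s+1).
So s+1 = μ(1−μ)/σ² = (0.06×0.94)/0.0098 = 0.0564/0.0098 = 5.7551, giving s = 4.7551.
Then α = μs = 0.06×4.7551 = 0.285 and β = (1−μ)s = 0.94×4.7551 = 4.470.

α = 0.285, β = 4.470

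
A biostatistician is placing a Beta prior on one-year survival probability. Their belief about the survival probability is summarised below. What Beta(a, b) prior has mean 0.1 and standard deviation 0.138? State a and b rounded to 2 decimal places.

First σ² = 0.019044. Setting a = μn, b = (1−μ)n with n = a+b,
μ(1−μ)/(n+1) = 0.019044 ⇒ n+1 = 0.09/0.019044 = 4.7259 ⇒ n = 3.7259.
Hence a = 0.1×3.7259 = 0.37, b = 0.9×3.7259 = 3.35.

a = 0.37, b = 3.35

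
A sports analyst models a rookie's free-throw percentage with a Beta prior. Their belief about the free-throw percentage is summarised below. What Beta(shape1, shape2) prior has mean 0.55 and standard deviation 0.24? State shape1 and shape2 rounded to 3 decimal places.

shape1 = 1.813, shape2 = 1.484

σ² = 0.24² = 0.0576.
With s = shape1+shape2, Var = μ(1−μ)/(s+1), so s+1 = (0.55×0.45)/0.0576 = 4.2969 and s = 3.2969.
shape1 = μs = 1.813, shape2 = (1−μ)s = 1.484.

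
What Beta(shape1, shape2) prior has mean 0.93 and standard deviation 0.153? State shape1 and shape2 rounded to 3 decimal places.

shape1 = 1.656, shape2 = 0.125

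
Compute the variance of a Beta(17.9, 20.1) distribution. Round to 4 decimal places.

0.0064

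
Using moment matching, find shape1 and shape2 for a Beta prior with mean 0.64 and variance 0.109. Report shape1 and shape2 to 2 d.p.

Let s = shape1+shape2. The Beta variance is μ(1−μ)/(s+1).
So s+1 = μ(1−μ)/σ² = (0.64×0.36)/0.109 = 0.2304/0.109 = 2.1138, giving s = 1.1138.
Then shape1 = μs = 0.64×1.1138 = 0.71 and shape2 = (1−μ)s = 0.36×1.1138 = 0.40.

shape1 = 0.71, shape2 = 0.40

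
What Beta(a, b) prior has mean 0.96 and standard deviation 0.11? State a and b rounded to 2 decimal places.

a = 2.09, b = 0.09

σ² = 0.11² = 0.0121.
With s = a+b, Var = μ(1−μ)/(s+1), so s+1 = (0.96×0.04)/0.0121 = 3.1736 and s = 2.1736.
a = μs = 2.09, b = (1−μ)s = 0.09.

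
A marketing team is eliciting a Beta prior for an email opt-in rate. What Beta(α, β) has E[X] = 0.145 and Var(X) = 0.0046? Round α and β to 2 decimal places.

Let s = α+β. The Beta variance is μ(1−μ)/(s+1).
So s+1 = μ(1−μ)/σ² = (0.145×0.855)/0.0046 = 0.123975/0.0046 = 26.9511, giving s = 25.9511.
Then α = μs = 0.145×25.9511 = 3.76 and β = (1−μ)s = 0.855×25.9511 = 22.19.

α = 3.76, β = 22.19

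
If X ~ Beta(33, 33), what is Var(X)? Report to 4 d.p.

0.0037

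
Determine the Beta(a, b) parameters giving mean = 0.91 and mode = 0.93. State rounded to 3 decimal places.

Let s = a+b. Mean gives a = μs = 0.91s; mode gives (a−1)/(s−2) = 0.93.
Substituting: 0.91s − 1 = 0.93(s−2) = 0.93s − 1.86, so -0.02s = -0.86 and s = 43.0000.
Then a = 0.91×43.0000 = 39.130 and b = s−a = 3.870.

a = 39.130, b = 3.870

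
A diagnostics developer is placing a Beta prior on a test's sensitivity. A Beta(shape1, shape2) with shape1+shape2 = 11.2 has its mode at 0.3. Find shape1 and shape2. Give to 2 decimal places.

shape1 = 3.76, shape2 = 7.44

Mode = (shape1−1)/(κ−2) with κ = shape1+shape2, so shape1−1 = 0.3·9.2 = 2.76.
shape1 = 3.76; shape2 = κ − shape1 = 7.44.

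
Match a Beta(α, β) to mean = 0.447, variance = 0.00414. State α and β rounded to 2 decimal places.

Write ν = α+β; then α = μν and Var = μ(1−μ)/(ν+1).
ν = μ(1−μ)/Var − 1 = 0.247191/0.00414 − 1 = 58.7080.
α = 0.447·58.7080 = 26.24, β = 0.553·58.7080 = 32.47.

α = 26.24, β = 32.47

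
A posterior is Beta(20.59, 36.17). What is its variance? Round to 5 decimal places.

0.00400

Var = αβ/[(α+β)²(α+β+1)] = (20.59×36.17)/(56.76²×57.76) = 744.7403/186085.253376 = 0.00400.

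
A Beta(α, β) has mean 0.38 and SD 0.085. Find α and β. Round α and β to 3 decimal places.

α = 12.011, β = 19.598

Variance = 0.085² = 0.007225. The moment-matching identity α+β = μ(1−μ)/Var − 1 gives
α+β = 0.2356/0.007225 − 1 = 31.6090, so α = μ·31.6090 = 12.011 and β = (1−μ)·31.6090 = 19.598.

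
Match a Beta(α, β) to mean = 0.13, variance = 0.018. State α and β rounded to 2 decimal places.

By moment matching, α+β = μ(1−μ)/σ² − 1 = (0.13·0.87)/0.018 − 1 = 6.2833 − 1 = 5.2833.
Since α/(α+β) = μ, α = 0.13·5.2833 = 0.69 and β = 0.87·5.2833 = 4.60.

α = 0.69, β = 4.60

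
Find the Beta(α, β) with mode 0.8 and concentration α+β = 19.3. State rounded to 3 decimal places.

Mode = (α−1)/(κ−2) with κ = α+β, so α−1 = 0.8·17.3 = 13.840.
α = 14.840; β = κ − α = 4.460.

α = 14.840, β = 4.460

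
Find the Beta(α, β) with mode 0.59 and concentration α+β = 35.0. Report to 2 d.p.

Since the density peak of Beta(α,β) is at (α−1)/(α+β−2),
α = 1 + 0.59(35.0−2) = 20.47 and β = 35.0 − 20.47 = 14.53.

α = 20.47, β = 14.53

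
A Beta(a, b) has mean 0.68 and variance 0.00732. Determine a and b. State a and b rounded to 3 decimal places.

Let s = a+b. The Beta variance is μ(1−μ)/(s+1).
So s+1 = μ(1−μ)/σ² = (0.68×0.32)/0.00732 = 0.2176/0.00732 = 29.7268, giving s = 28.7268.
Then a = μs = 0.68×28.7268 = 19.534 and b = (1−μ)s = 0.32×28.7268 = 9.193.

a = 19.534, b = 9.193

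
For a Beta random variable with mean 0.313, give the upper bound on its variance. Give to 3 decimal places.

Var = μ(1−μ)/(α+β+1), which approaches μ(1−μ) as α+β → 0.
So the supremum is μ(1−μ) = 0.313×0.687 = 0.215.

0.215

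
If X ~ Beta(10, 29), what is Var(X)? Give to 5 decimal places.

0.00477

μ = 10/39 = 0.256410; Var = μ(1−μ)/(α+β+1) = 0.1906640/40 = 0.00477.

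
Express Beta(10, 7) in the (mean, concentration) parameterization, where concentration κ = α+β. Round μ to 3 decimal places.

κ = α+β = 10+7 = 17; μ = α/κ = 10/17 = 0.588.

μ = 0.588, κ = 17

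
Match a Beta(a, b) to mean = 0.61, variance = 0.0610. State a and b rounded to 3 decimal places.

a = 1.769, b = 1.131

Write ν = a+b; then a = μν and Var = μ(1−μ)/(ν+1).
ν = μ(1−μ)/Var − 1 = 0.2379/0.0610 − 1 = 2.9000.
a = 0.61·2.9000 = 1.769, b = 0.39·2.9000 = 1.131.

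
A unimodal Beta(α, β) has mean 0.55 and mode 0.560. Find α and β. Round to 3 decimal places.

α = 6.600, β = 5.400

Let s = α+β. Mean gives α = μs = 0.55s; mode gives (α−1)/(s−2) = 0.560.
Substituting: 0.55s − 1 = 0.560(s−2) = 0.560s − 1.120, so -0.010s = -0.120 and s = 12.0000.
Then α = 0.55×12.0000 = 6.600 and β = s−α = 5.400.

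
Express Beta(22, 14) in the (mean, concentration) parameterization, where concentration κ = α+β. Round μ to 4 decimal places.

κ = α+β = 22+14 = 36; μ = α/κ = 22/36 = 0.6111.

μ = 0.6111, κ = 36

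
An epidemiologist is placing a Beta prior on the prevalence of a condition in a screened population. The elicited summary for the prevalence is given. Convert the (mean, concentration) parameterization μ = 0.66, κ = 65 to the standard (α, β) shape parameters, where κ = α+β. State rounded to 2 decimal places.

α = μκ = 0.66×65 = 42.90 and β = (1−μ)κ = 0.34×65 = 22.10.

α = 42.90, β = 22.10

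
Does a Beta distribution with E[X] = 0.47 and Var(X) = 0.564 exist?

No

For any Beta, Var(X) < E[X]·(1−E[X]).
Here μ(1−μ) = 0.47×0.53 = 0.2491, and 0.564 ≥ 0.2491.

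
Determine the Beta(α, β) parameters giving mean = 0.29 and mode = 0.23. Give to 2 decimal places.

Let s = α+β. Mean gives α = μs = 0.29s; mode gives (α−1)/(s−2) = 0.23.
Substituting: 0.29s − 1 = 0.23(s−2) = 0.23s − 0.46, so 0.06s = 0.54 and s = 9.0000.
Then α = 0.29×9.0000 = 2.61 and β = s−α = 6.39.

α = 2.61, β = 6.39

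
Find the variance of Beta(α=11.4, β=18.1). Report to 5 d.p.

0.00777

μ = 11.4/29.5 = 0.386441; Var = μ(1−μ)/(α+β+1) = 0.2371043/30.5 = 0.00777.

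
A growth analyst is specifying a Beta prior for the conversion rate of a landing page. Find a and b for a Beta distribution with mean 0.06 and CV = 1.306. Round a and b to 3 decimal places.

Var = (CV·μ)² = (1.306×0.06)² = 0.006140.
a+b = μ(1−μ)/Var − 1 = 0.0564/0.006140 − 1 = 8.1852.
Thus a = 0.06·8.1852 = 0.491 and b = 0.94·8.1852 = 7.694.

a = 0.491, b = 7.694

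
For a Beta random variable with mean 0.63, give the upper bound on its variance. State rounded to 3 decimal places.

Var = μ(1−μ)/(α+β+1), which approaches μ(1−μ) as α+β → 0.
So the supremum is μ(1−μ) = 0.63×0.37 = 0.233.

0.233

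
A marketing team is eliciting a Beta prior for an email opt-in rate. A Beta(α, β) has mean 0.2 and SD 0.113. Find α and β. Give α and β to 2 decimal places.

α = 2.31, β = 9.22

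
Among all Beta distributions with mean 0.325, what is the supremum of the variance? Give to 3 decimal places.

0.219

For fixed mean μ the Beta variance is μ(1−μ)/(α+β+1), increasing as α+β decreases.
Its least upper bound (not attained) is μ(1−μ) = 0.325·0.675 = 0.219.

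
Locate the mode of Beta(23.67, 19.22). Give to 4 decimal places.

With α,β > 1, mode = (α−1)/(α+β−2) = 22.67/40.89 = 0.5544.

0.5544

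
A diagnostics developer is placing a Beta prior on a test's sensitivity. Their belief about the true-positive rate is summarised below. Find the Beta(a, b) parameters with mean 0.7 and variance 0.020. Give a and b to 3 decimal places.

a = 6.650, b = 2.850

By moment matching, a+b = μ(1−μ)/σ² − 1 = (0.7·0.3)/0.020 − 1 = 10.5000 − 1 = 9.5000.
Since a/(a+b) = μ, a = 0.7·9.5000 = 6.650 and b = 0.3·9.5000 = 2.850.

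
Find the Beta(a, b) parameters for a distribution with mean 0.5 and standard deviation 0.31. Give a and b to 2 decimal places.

First σ² = 0.0961. Setting a = μn, b = (1−μ)n with n = a+b,
μ(1−μ)/(n+1) = 0.0961 ⇒ n+1 = 0.25/0.0961 = 2.6015 ⇒ n = 1.6015.
Hence a = 0.5×1.6015 = 0.80, b = 0.5×1.6015 = 0.80.

a = 0.80, b = 0.80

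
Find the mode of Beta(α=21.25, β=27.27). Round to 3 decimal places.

0.435

The density x^(α−1)(1−x)^(β−1) is maximised at (α−1)/(α+β−2) = 20.25/46.52 = 0.435.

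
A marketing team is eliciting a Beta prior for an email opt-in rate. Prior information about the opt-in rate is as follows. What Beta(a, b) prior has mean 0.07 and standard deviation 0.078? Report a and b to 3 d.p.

First σ² = 0.006084. Setting a = μn, b = (1−μ)n with n = a+b,
μ(1−μ)/(n+1) = 0.006084 ⇒ n+1 = 0.0651/0.006084 = 10.7002 ⇒ n = 9.7002.
Hence a = 0.07×9.7002 = 0.679, b = 0.93×9.7002 = 9.021.

a = 0.679, b = 9.021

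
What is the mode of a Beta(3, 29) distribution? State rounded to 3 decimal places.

0.067

The density x^(α−1)(1−x)^(β−1) is maximised at (α−1)/(α+β−2) = 2/30 = 0.067.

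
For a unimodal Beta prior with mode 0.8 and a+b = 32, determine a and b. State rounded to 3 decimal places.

a = 25.000, b = 7.000

Since the density peak of Beta(a,b) is at (a−1)/(a+b−2),
a = 1 + 0.8(32−2) = 25.000 and b = 32 − 25.000 = 7.000.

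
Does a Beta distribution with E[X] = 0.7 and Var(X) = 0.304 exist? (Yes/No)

No

For any Beta, Var(X) < E[X]·(1−E[X]).
Here μ(1−μ) = 0.7×0.3 = 0.21, and 0.304 ≥ 0.21.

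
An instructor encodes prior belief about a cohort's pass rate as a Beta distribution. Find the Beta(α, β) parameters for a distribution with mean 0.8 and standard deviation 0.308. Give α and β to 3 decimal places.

α = 0.549, β = 0.137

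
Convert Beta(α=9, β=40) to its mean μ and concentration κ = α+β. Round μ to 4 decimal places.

μ = 0.1837, κ = 49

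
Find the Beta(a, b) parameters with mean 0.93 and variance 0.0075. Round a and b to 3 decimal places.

a = 7.142, b = 0.538

Let s = a+b. The Beta variance is μ(1−μ)/(s+1).
So s+1 = μ(1−μ)/σ² = (0.93×0.07)/0.0075 = 0.0651/0.0075 = 8.6800, giving s = 7.6800.
Then a = μs = 0.93×7.6800 = 7.142 and b = (1−μ)s = 0.07×7.6800 = 0.538.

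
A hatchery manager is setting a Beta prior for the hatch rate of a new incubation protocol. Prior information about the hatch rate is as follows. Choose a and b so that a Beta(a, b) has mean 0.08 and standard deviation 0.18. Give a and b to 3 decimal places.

a = 0.102, b = 1.170

First σ² = 0.0324. Setting a = μn, b = (1−μ)n with n = a+b,
μ(1−μ)/(n+1) = 0.0324 ⇒ n+1 = 0.0736/0.0324 = 2.2716 ⇒ n = 1.2716.
Hence a = 0.08×1.2716 = 0.102, b = 0.92×1.2716 = 1.170.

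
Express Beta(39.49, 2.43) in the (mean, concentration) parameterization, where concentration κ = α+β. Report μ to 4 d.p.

μ = 0.9420, κ = 41.92

κ = α+β = 39.49+2.43 = 41.92; μ = α/κ = 39.49/41.92 = 0.9420.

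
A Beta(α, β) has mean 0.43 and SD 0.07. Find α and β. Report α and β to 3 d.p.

α = 21.079, β = 27.942

σ² = 0.07² = 0.0049.
With s = α+β, Var = μ(1−μ)/(s+1), so s+1 = (0.43×0.57)/0.0049 = 50.0204 and s = 49.0204.
α = μs = 21.079, β = (1−μ)s = 27.942.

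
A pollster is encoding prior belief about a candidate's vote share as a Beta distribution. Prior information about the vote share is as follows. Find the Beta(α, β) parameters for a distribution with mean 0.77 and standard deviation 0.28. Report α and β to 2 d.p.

Variance = 0.28² = 0.0784. The moment-matching identity α+β = μ(1−μ)/Var − 1 gives
α+β = 0.1771/0.0784 − 1 = 1.2589, so α = μ·1.2589 = 0.97 and β = (1−μ)·1.2589 = 0.29.

α = 0.97, β = 0.29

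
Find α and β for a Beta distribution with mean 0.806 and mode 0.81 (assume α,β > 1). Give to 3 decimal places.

α = 124.930, β = 30.070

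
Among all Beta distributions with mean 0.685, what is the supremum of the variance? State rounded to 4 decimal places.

0.2158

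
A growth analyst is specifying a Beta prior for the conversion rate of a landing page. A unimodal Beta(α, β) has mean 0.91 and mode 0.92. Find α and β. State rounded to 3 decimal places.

With s = α+β: μ = α/s and mode = (α−1)/(s−2). Eliminating α = μs,
μs − 1 = m(s−2) ⇒ s(μ−m) = 1−2m ⇒ s = -0.84/-0.01 = 84.0000.
So α = μs = 76.440, β = (1−μ)s = 7.560.

α = 76.440, β = 7.560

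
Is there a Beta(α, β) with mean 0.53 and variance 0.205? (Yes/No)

Yes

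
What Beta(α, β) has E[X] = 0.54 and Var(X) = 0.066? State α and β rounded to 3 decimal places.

Let s = α+β. The Beta variance is μ(1−μ)/(s+1).
So s+1 = μ(1−μ)/σ² = (0.54×0.46)/0.066 = 0.2484/0.066 = 3.7636, giving s = 2.7636.
Then α = μs = 0.54×2.7636 = 1.492 and β = (1−μ)s = 0.46×2.7636 = 1.271.

α = 1.492, β = 1.271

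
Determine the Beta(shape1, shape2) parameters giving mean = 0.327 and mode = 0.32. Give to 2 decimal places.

shape1 = 16.82, shape2 = 34.61

Let s = shape1+shape2. Mean gives shape1 = μs = 0.327s; mode gives (shape1−1)/(s−2) = 0.32.
Substituting: 0.327s − 1 = 0.32(s−2) = 0.32s − 0.64, so 0.007s = 0.36 and s = 51.4286.
Then shape1 = 0.327×51.4286 = 16.82 and shape2 = s−shape1 = 34.61.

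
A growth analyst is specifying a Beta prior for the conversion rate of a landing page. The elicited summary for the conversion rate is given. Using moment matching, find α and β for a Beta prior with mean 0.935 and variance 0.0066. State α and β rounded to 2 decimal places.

α = 7.67, β = 0.53

By moment matching, α+β = μ(1−μ)/σ² − 1 = (0.935·0.065)/0.0066 − 1 = 9.2083 − 1 = 8.2083.
Since α/(α+β) = μ, α = 0.935·8.2083 = 7.67 and β = 0.065·8.2083 = 0.53.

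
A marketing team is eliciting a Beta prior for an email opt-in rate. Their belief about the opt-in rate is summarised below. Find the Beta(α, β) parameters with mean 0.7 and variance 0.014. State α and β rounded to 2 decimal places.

By moment matching, α+β = μ(1−μ)/σ² − 1 = (0.7·0.3)/0.014 − 1 = 15.0000 − 1 = 14.0000.
Since α/(α+β) = μ, α = 0.7·14.0000 = 9.80 and β = 0.3·14.0000 = 4.20.

α = 9.80, β = 4.20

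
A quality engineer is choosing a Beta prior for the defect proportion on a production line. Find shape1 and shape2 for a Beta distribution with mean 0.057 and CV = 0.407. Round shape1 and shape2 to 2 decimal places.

shape1 = 5.64, shape2 = 93.24

σ = CV·μ = 0.407×0.057 = 0.02320, so σ² = 0.000538.
s+1 = μ(1−μ)/σ² = 0.053751/0.000538 = 99.8730, so s = shape1+shape2 = 98.8730.
shape1 = μs = 5.64, shape2 = (1−μ)s = 93.24.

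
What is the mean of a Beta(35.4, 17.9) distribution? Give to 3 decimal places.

0.664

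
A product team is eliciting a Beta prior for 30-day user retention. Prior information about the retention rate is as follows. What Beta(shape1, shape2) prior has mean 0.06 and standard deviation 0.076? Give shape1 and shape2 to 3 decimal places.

shape1 = 0.526, shape2 = 8.239

First σ² = 0.005776. Setting shape1 = μn, shape2 = (1−μ)n with n = shape1+shape2,
μ(1−μ)/(n+1) = 0.005776 ⇒ n+1 = 0.0564/0.005776 = 9.7645 ⇒ n = 8.7645.
Hence shape1 = 0.06×8.7645 = 0.526, shape2 = 0.94×8.7645 = 8.239.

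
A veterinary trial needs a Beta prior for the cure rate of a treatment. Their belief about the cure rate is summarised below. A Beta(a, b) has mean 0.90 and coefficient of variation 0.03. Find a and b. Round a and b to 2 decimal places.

a = 110.21, b = 12.25

Var = (CV·μ)² = (0.03×0.90)² = 0.000729.
a+b = μ(1−μ)/Var − 1 = 0.0900/0.000729 − 1 = 122.4568.
Thus a = 0.90·122.4568 = 110.21 and b = 0.10·122.4568 = 12.25.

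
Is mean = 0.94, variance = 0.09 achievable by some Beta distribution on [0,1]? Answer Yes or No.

No

For any Beta, Var(X) < E[X]·(1−E[X]).
Here μ(1−μ) = 0.94×0.06 = 0.0564, and 0.09 ≥ 0.0564.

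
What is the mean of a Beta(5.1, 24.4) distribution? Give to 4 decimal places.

E[X] = α/(α+β) = 5.1/29.5 = 0.1729.

0.1729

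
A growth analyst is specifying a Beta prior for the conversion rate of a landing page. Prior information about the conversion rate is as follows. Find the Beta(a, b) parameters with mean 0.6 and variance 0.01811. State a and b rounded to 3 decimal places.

Let s = a+b. The Beta variance is μ(1−μ)/(s+1).
So s+1 = μ(1−μ)/σ² = (0.6×0.4)/0.01811 = 0.24/0.01811 = 13.2523, giving s = 12.2523.
Then a = μs = 0.6×12.2523 = 7.351 and b = (1−μ)s = 0.4×12.2523 = 4.901.

a = 7.351, b = 4.901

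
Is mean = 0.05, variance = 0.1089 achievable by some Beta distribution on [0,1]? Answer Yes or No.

For any Beta, Var(X) < E[X]·(1−E[X]).
Here μ(1−μ) = 0.05×0.95 = 0.0475, and 0.1089 ≥ 0.0475.

No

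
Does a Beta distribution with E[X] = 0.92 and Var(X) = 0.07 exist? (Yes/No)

For any Beta, Var(X) < E[X]·(1−E[X]).
Here μ(1−μ) = 0.92×0.08 = 0.0736, and 0.07 < 0.0736.

Yes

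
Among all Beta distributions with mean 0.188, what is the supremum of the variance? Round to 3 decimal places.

0.153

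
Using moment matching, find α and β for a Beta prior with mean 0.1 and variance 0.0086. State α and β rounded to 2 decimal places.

α = 0.95, β = 8.52

By moment matching, α+β = μ(1−μ)/σ² − 1 = (0.1·0.9)/0.0086 − 1 = 10.4651 − 1 = 9.4651.
Since α/(α+β) = μ, α = 0.1·9.4651 = 0.95 and β = 0.9·9.4651 = 8.52.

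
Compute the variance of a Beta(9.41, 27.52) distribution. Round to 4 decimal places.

α+β = 36.93 and αβ = 258.9632, so Var = αβ/[(α+β)²(α+β+1)] = 258.9632/51729.878457 = 0.0050.

0.0050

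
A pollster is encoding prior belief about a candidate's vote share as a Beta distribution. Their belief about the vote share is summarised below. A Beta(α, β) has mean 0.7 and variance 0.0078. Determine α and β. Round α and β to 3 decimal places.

α = 18.146, β = 7.777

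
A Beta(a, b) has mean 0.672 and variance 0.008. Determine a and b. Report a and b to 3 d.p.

Write ν = a+b; then a = μν and Var = μ(1−μ)/(ν+1).
ν = μ(1−μ)/Var − 1 = 0.220416/0.008 − 1 = 26.5520.
a = 0.672·26.5520 = 17.843, b = 0.328·26.5520 = 8.709.

a = 17.843, b = 8.709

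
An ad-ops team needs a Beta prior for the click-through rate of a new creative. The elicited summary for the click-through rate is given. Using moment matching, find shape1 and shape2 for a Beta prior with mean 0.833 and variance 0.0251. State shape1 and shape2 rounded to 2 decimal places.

By moment matching, shape1+shape2 = μ(1−μ)/σ² − 1 = (0.833·0.167)/0.0251 − 1 = 5.5423 − 1 = 4.5423.
Since shape1/(shape1+shape2) = μ, shape1 = 0.833·4.5423 = 3.78 and shape2 = 0.167·4.5423 = 0.76.

shape1 = 3.78, shape2 = 0.76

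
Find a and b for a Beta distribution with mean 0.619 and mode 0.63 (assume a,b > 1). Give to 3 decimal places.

a = 14.631, b = 9.005

Let s = a+b. Mean gives a = μs = 0.619s; mode gives (a−1)/(s−2) = 0.63.
Substituting: 0.619s − 1 = 0.63(s−2) = 0.63s − 1.26, so -0.011s = -0.26 and s = 23.6364.
Then a = 0.619×23.6364 = 14.631 and b = s−a = 9.005.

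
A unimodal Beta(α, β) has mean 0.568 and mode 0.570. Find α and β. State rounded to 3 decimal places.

α = 39.760, β = 30.240

With s = α+β: μ = α/s and mode = (α−1)/(s−2). Eliminating α = μs,
μs − 1 = m(s−2) ⇒ s(μ−m) = 1−2m ⇒ s = -0.140/-0.002 = 70.0000.
So α = μs = 39.760, β = (1−μ)s = 30.240.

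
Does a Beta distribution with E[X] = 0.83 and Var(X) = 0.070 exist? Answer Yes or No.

A Beta with mean μ has variance μ(1−μ)/(α+β+1) < μ(1−μ).
Here μ(1−μ) = 0.83×0.17 = 0.1411, and 0.070 < 0.1411.

Yes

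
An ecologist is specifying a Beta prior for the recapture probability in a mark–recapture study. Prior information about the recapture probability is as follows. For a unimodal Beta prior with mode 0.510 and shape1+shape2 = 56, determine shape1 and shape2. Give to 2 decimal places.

Since the density peak of Beta(shape1,shape2) is at (shape1−1)/(shape1+shape2−2),
shape1 = 1 + 0.510(56−2) = 28.54 and shape2 = 56 − 28.54 = 27.46.

shape1 = 28.54, shape2 = 27.46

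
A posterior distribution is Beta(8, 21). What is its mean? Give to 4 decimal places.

0.2759

The Beta mean is α/(α+β) = 8/(8+21) = 0.2759.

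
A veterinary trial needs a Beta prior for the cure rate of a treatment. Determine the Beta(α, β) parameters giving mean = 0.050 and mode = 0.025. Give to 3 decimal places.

α = 1.900, β = 36.100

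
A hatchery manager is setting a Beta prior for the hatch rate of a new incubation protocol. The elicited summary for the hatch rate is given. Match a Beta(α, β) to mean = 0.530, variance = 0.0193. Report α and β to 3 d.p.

α = 6.311, β = 5.596

Let s = α+β. The Beta variance is μ(1−μ)/(s+1).
So s+1 = μ(1−μ)/σ² = (0.530×0.470)/0.0193 = 0.249100/0.0193 = 12.9067, giving s = 11.9067.
Then α = μs = 0.530×11.9067 = 6.311 and β = (1−μ)s = 0.470×11.9067 = 5.596.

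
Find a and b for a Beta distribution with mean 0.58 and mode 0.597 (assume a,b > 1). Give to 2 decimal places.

Let s = a+b. Mean gives a = μs = 0.58s; mode gives (a−1)/(s−2) = 0.597.
Substituting: 0.58s − 1 = 0.597(s−2) = 0.597s − 1.194, so -0.017s = -0.194 and s = 11.4118.
Then a = 0.58×11.4118 = 6.62 and b = s−a = 4.79.

a = 6.62, b = 4.79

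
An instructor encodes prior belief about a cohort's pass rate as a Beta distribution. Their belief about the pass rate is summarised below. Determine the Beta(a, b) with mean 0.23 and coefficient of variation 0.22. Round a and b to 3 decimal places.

σ = CV·μ = 0.22×0.23 = 0.05060, so σ² = 0.002560.
s+1 = μ(1−μ)/σ² = 0.1771/0.002560 = 69.1700, so s = a+b = 68.1700.
a = μs = 15.679, b = (1−μ)s = 52.491.

a = 15.679, b = 52.491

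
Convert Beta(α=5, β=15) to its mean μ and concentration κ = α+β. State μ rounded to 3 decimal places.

κ = α+β = 5+15 = 20; μ = α/κ = 5/20 = 0.250.

μ = 0.250, κ = 20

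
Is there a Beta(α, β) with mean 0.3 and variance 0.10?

Yes

The Beta variance bound is σ² < μ(1−μ).
Here μ(1−μ) = 0.3×0.7 = 0.21, and 0.10 < 0.21.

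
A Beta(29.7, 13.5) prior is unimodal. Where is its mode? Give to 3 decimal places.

With α,β > 1, mode = (α−1)/(α+β−2) = 28.7/41.2 = 0.697.

0.697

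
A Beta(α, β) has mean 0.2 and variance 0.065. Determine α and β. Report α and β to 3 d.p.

α = 0.292, β = 1.169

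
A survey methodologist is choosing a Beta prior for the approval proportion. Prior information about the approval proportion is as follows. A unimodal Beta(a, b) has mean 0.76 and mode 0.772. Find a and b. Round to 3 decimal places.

Let s = a+b. Mean gives a = μs = 0.76s; mode gives (a−1)/(s−2) = 0.772.
Substituting: 0.76s − 1 = 0.772(s−2) = 0.772s − 1.544, so -0.012s = -0.544 and s = 45.3333.
Then a = 0.76×45.3333 = 34.453 and b = s−a = 10.880.

a = 34.453, b = 10.880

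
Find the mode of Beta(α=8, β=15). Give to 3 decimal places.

0.333

With α,β > 1, mode = (α−1)/(α+β−2) = 7/21 = 0.333.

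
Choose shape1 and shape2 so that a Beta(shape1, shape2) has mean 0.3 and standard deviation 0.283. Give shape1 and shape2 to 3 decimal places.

First σ² = 0.080089. Setting shape1 = μn, shape2 = (1−μ)n with n = shape1+shape2,
μ(1−μ)/(n+1) = 0.080089 ⇒ n+1 = 0.21/0.080089 = 2.6221 ⇒ n = 1.6221.
Hence shape1 = 0.3×1.6221 = 0.487, shape2 = 0.7×1.6221 = 1.135.

shape1 = 0.487, shape2 = 1.135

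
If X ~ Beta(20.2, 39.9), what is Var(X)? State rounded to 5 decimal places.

0.00365

Var = αβ/[(α+β)²(α+β+1)] = (20.2×39.9)/(60.1²×61.1) = 805.98/220693.811 = 0.00365.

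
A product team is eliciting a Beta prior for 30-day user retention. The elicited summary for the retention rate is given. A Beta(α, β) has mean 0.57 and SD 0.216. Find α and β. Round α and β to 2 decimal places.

First σ² = 0.046656. Setting α = μn, β = (1−μ)n with n = α+β,
μ(1−μ)/(n+1) = 0.046656 ⇒ n+1 = 0.2451/0.046656 = 5.2533 ⇒ n = 4.2533.
Hence α = 0.57×4.2533 = 2.42, β = 0.43×4.2533 = 1.83.

α = 2.42, β = 1.83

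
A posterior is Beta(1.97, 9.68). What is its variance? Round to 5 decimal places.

μ = 1.97/11.65 = 0.169099; Var = μ(1−μ)/(α+β+1) = 0.1405043/12.65 = 0.01111.

0.01111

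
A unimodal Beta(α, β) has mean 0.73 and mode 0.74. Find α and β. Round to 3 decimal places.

With s = α+β: μ = α/s and mode = (α−1)/(s−2). Eliminating α = μs,
μs − 1 = m(s−2) ⇒ s(μ−m) = 1−2m ⇒ s = -0.48/-0.01 = 48.0000.
So α = μs = 35.040, β = (1−μ)s = 12.960.

α = 35.040, β = 12.960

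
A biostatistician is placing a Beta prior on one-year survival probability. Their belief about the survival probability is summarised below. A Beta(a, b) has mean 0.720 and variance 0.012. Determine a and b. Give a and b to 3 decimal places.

a = 11.376, b = 4.424

By moment matching, a+b = μ(1−μ)/σ² − 1 = (0.720·0.280)/0.012 − 1 = 16.8000 − 1 = 15.8000.
Since a/(a+b) = μ, a = 0.720·15.8000 = 11.376 and b = 0.280·15.8000 = 4.424.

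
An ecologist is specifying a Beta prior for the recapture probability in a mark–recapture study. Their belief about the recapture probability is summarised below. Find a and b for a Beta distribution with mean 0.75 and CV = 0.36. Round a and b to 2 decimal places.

a = 1.18, b = 0.39

Var = (CV·μ)² = (0.36×0.75)² = 0.072900.
a+b = μ(1−μ)/Var − 1 = 0.1875/0.072900 − 1 = 1.5720.
Thus a = 0.75·1.5720 = 1.18 and b = 0.25·1.5720 = 0.39.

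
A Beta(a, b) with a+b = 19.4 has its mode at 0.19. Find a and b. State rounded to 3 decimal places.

a = 4.306, b = 15.094

Mode = (a−1)/(κ−2) with κ = a+b, so a−1 = 0.19·17.4 = 3.306.
a = 4.306; b = κ − a = 15.094.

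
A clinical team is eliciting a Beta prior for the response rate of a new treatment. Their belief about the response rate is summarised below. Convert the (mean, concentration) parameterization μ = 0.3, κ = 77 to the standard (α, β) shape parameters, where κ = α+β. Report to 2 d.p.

α = μκ = 0.3×77 = 23.10 and β = (1−μ)κ = 0.7×77 = 53.90.

α = 23.10, β = 53.90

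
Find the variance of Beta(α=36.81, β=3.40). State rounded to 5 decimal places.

Var = αβ/[(α+β)²(α+β+1)] = (36.81×3.40)/(40.21²×41.21) = 125.1540/66630.145361 = 0.00188.

0.00188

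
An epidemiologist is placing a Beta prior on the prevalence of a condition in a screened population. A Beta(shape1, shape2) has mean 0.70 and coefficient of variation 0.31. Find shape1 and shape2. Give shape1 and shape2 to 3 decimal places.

shape1 = 2.422, shape2 = 1.038

σ = CV·μ = 0.31×0.70 = 0.21700, so σ² = 0.047089.
s+1 = μ(1−μ)/σ² = 0.2100/0.047089 = 4.4596, so s = shape1+shape2 = 3.4596.
shape1 = μs = 2.422, shape2 = (1−μ)s = 1.038.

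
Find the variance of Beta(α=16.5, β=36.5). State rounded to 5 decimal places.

μ = 16.5/53.0 = 0.311321; Var = μ(1−μ)/(α+β+1) = 0.2144001/54.0 = 0.00397.

0.00397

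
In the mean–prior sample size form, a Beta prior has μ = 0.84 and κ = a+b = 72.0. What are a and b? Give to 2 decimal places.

a = 60.48, b = 11.52

a = μκ = 0.84×72.0 = 60.48 and b = (1−μ)κ = 0.16×72.0 = 11.52.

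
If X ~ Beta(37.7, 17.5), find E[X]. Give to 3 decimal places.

0.683

The Beta mean is α/(α+β) = 37.7/(37.7+17.5) = 0.683.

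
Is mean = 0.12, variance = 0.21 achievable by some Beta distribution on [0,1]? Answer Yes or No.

A Beta with mean μ has variance μ(1−μ)/(α+β+1) < μ(1−μ).
Here μ(1−μ) = 0.12×0.88 = 0.1056, and 0.21 ≥ 0.1056.

No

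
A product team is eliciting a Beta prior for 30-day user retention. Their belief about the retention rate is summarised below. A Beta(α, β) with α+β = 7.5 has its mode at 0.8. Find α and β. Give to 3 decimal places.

α = 5.400, β = 2.100

For α,β>1 the mode is (α−1)/(α+β−2), so α = mode·(κ−2)+1 = 0.8×5.5+1 = 5.400.
And β = (1−mode)·(κ−2)+1 = 0.2×5.5+1 = 2.100.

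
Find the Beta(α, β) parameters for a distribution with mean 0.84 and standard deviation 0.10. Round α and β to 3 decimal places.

Variance = 0.10² = 0.0100. The moment-matching identity α+β = μ(1−μ)/Var − 1 gives
α+β = 0.1344/0.0100 − 1 = 12.4400, so α = μ·12.4400 = 10.450 and β = (1−μ)·12.4400 = 1.990.

α = 10.450, β = 1.990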